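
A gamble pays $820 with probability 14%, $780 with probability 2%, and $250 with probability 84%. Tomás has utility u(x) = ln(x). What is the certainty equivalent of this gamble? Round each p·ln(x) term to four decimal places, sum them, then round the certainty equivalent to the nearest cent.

E[u] = 0.14·ln(820) + 0.02·ln(780) + 0.84·ln(250) = 0.9393 + 0.1332 + 4.6380 = 5.7105
CE = e^5.7105 ≈ 302.02

$302.02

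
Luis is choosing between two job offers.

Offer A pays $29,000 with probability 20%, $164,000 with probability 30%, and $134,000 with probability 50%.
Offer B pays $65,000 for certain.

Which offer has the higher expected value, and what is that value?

Offer A = 0.2 × 29000 + 0.3 × 164000 + 0.5 × 134000 = 5800 + 49200 + 67000 = 122000
Offer B: 65000 (certain)

Offer A ($122,000)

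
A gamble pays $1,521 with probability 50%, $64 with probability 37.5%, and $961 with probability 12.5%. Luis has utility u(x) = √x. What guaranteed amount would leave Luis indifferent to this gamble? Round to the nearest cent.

$695.64

E[u] = 0.5·√1521 + 0.375·√64 + 0.125·√961 = 0.5·39 + 0.375·8 + 0.125·31 = 26.375
CE = (26.375)² = 695.640625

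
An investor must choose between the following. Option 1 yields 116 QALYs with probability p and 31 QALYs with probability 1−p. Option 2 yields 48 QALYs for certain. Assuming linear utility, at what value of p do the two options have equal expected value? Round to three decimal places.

p = 0.200

p·116 + (1−p)·31 = 48
85p + 31 = 48
p = (48 − 31) / 85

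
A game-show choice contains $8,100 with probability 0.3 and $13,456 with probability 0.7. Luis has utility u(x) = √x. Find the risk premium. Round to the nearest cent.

E[u] = 0.3·√8100 + 0.7·√13456 = 0.3·90 + 0.7·116 = 108.2
CE = (108.2)² = 11707.24
Risk premium = EV − CE = 11849.2 − 11707.24 = 141.96

$141.96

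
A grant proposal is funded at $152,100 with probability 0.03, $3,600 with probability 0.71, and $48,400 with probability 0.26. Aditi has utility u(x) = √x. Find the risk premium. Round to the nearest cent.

E[u] = 0.03·√152100 + 0.71·√3600 + 0.26·√48400 = 0.03·390 + 0.71·60 + 0.26·220 = 111.5
CE = (111.5)² = 12432.25
Risk premium = EV − CE = 19703 − 12432.25 = 7270.75

$7,270.75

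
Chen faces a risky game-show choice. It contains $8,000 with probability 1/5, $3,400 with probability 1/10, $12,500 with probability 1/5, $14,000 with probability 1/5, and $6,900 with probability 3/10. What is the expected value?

$9,310

EV = 1/5 × 8000 + 1/10 × 3400 + 1/5 × 12500 + 1/5 × 14000 + 3/10 × 6900 = 1600 + 340 + 2500 + 2800 + 2070 = 9310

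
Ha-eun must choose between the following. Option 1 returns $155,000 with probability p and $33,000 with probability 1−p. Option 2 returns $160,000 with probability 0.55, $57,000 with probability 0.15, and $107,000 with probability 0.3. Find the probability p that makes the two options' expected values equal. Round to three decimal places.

EV(Option 2) = 0.55 × 160000 + 0.15 × 57000 + 0.3 × 107000 = 88000 + 8550 + 32100 = 128650
p·155000 + (1−p)·33000 = 128650
122000p + 33000 = 128650
p = (128650 − 33000) / 122000

p = 0.784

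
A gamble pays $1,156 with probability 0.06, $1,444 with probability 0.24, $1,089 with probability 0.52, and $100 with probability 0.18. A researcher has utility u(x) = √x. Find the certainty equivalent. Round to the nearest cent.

E[u] = 0.06·√1156 + 0.24·√1444 + 0.52·√1089 + 0.18·√100 = 0.06·34 + 0.24·38 + 0.52·33 + 0.18·10 = 30.12
CE = (30.12)² = 907.2144

$907.21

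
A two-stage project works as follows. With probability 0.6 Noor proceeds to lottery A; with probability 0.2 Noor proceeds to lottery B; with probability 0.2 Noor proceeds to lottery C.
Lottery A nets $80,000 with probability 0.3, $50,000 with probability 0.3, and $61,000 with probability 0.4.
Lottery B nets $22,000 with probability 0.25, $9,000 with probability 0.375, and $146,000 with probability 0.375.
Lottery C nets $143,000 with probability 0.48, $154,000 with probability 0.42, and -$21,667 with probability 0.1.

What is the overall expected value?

$76,995.66

EV(A) = 0.3 × 80000 + 0.3 × 50000 + 0.4 × 61000 = 24000 + 15000 + 24400 = 63400
EV(B) = 0.25 × 22000 + 0.375 × 9000 + 0.375 × 146000 = 5500 + 3375 + 54750 = 63625
EV(C) = 0.48 × 143000 + 0.42 × 154000 + 0.1 × (-21667) = 68640 + 64680 − 2166.7 = 131153.3
Overall = 0.6 × 63400 + 0.2 × 63625 + 0.2 × 131153.3 = 38040 + 12725 + 26230.66 = 76995.66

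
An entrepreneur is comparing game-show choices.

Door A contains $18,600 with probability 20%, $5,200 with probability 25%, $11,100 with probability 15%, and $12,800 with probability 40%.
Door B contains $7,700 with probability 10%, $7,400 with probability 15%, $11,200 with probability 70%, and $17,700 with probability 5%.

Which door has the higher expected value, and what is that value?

Door A = 0.2 × 18600 + 0.25 × 5200 + 0.15 × 11100 + 0.4 × 12800 = 3720 + 1300 + 1665 + 5120 = 11805
Door B = 0.1 × 7700 + 0.15 × 7400 + 0.7 × 11200 + 0.05 × 17700 = 770 + 1110 + 7840 + 885 = 10605

Door A ($11,805)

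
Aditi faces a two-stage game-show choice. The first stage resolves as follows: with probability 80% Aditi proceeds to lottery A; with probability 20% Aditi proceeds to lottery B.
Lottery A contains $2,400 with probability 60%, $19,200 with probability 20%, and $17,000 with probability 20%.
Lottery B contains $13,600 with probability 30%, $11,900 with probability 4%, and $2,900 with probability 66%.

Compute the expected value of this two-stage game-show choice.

$8,238

EV(A) = 0.6 × 2400 + 0.2 × 19200 + 0.2 × 17000 = 1440 + 3840 + 3400 = 8680
EV(B) = 0.3 × 13600 + 0.04 × 11900 + 0.66 × 2900 = 4080 + 476 + 1914 = 6470
Overall = 0.8 × 8680 + 0.2 × 6470 = 6944 + 1294 = 8238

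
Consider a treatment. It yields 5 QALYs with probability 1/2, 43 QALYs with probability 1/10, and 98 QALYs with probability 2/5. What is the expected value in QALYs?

46 QALYs

EV = 1/2 × 5 + 1/10 × 43 + 2/5 × 98 = 2.5 + 4.3 + 39.2 = 46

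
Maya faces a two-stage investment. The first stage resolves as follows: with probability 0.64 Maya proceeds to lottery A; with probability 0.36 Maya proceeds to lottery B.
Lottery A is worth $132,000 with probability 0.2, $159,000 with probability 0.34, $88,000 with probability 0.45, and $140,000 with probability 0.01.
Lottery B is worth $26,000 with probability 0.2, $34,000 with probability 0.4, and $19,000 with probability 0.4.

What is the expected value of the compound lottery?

$87,238.40

EV(A) = 0.2 × 132000 + 0.34 × 159000 + 0.45 × 88000 + 0.01 × 140000 = 26400 + 54060 + 39600 + 1400 = 121460
EV(B) = 0.2 × 26000 + 0.4 × 34000 + 0.4 × 19000 = 5200 + 13600 + 7600 = 26400
Overall = 0.64 × 121460 + 0.36 × 26400 = 77734.4 + 9504 = 87238.4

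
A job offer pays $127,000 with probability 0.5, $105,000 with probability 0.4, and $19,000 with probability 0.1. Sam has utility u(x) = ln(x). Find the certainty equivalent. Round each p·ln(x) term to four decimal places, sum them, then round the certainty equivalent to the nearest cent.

$97,333.65

E[u] = 0.5·ln(127000) + 0.4·ln(105000) + 0.1·ln(19000) = 5.8760 + 4.6247 + 0.9852 = 11.4859
CE = e^11.4859 ≈ 97333.65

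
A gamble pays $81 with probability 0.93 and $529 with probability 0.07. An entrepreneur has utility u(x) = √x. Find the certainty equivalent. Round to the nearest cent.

E[u] = 0.93·√81 + 0.07·√529 = 0.93·9 + 0.07·23 = 9.98
CE = (9.98)² = 99.6004

$99.60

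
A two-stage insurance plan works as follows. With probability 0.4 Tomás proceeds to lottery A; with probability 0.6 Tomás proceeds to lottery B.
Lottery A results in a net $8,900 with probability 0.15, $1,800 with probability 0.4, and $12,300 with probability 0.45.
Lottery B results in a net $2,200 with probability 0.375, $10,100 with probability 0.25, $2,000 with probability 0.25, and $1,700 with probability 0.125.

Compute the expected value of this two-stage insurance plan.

EV(A) = 0.15 × 8900 + 0.4 × 1800 + 0.45 × 12300 = 1335 + 720 + 5535 = 7590
EV(B) = 0.375 × 2200 + 0.25 × 10100 + 0.25 × 2000 + 0.125 × 1700 = 825 + 2525 + 500 + 212.5 = 4062.5
Overall = 0.4 × 7590 + 0.6 × 4062.5 = 3036 + 2437.5 = 5473.5

$5,473.50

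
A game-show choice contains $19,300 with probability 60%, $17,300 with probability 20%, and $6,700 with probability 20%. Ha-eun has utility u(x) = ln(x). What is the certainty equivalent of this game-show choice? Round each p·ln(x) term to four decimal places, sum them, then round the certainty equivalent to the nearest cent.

$15,281.53

E[u] = 0.6·ln(19300) + 0.2·ln(17300) + 0.2·ln(6700) = 5.9207 + 1.9517 + 1.7620 = 9.6344
CE = e^9.6344 ≈ 15281.53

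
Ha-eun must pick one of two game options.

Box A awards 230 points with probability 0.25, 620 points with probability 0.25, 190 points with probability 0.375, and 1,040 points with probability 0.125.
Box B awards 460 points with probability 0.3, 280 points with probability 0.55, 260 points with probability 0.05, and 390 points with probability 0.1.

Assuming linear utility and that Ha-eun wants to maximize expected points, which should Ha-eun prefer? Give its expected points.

Box A (413.75 points)

Box A = 0.25 × 230 + 0.25 × 620 + 0.375 × 190 + 0.125 × 1040 = 57.5 + 155 + 71.25 + 130 = 413.75
Box B = 0.3 × 460 + 0.55 × 280 + 0.05 × 260 + 0.1 × 390 = 138 + 154 + 13 + 39 = 344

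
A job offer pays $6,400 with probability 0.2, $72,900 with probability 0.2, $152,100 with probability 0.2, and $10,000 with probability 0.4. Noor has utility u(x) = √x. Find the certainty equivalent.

$35,344

E[u] = 0.2·√6400 + 0.2·√72900 + 0.2·√152100 + 0.4·√10000 = 0.2·80 + 0.2·270 + 0.2·390 + 0.4·100 = 188
CE = (188)² = 35344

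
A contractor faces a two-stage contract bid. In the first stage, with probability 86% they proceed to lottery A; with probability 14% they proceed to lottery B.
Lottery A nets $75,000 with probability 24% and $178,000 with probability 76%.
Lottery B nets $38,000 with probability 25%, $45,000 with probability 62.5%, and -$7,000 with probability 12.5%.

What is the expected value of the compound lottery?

EV(A) = 0.24 × 75000 + 0.76 × 178000 = 18000 + 135280 = 153280
EV(B) = 0.25 × 38000 + 0.625 × 45000 + 0.125 × (-7000) = 9500 + 28125 − 875 = 36750
Overall = 0.86 × 153280 + 0.14 × 36750 = 131820.8 + 5145 = 136965.8

$136,965.80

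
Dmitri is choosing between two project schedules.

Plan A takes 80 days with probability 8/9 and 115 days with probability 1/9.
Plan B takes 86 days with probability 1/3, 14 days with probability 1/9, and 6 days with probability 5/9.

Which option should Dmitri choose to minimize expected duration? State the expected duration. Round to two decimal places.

Plan B (33.56 days)

Plan A = 8/9 × 80 + 1/9 × 115 = 71.1111 + 12.7778 = 83.8889
Plan B = 1/3 × 86 + 1/9 × 14 + 5/9 × 6 = 28.6667 + 1.5556 + 3.3333 = 33.5556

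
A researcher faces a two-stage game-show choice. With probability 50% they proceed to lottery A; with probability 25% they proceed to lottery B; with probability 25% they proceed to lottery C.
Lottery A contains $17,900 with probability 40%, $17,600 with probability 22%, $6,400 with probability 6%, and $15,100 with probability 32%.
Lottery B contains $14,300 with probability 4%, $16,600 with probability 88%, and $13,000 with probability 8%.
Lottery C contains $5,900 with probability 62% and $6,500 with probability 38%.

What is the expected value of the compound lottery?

EV(A) = 0.4 × 17900 + 0.22 × 17600 + 0.06 × 6400 + 0.32 × 15100 = 7160 + 3872 + 384 + 4832 = 16248
EV(B) = 0.04 × 14300 + 0.88 × 16600 + 0.08 × 13000 = 572 + 14608 + 1040 = 16220
EV(C) = 0.62 × 5900 + 0.38 × 6500 = 3658 + 2470 = 6128
Overall = 0.5 × 16248 + 0.25 × 16220 + 0.25 × 6128 = 8124 + 4055 + 1532 = 13711

$13,711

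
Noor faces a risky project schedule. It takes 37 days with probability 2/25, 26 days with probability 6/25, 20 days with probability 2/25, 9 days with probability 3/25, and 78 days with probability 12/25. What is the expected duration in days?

49.32 days

EV = 2/25 × 37 + 6/25 × 26 + 2/25 × 20 + 3/25 × 9 + 12/25 × 78 = 2.96 + 6.24 + 1.6 + 1.08 + 37.44 = 49.32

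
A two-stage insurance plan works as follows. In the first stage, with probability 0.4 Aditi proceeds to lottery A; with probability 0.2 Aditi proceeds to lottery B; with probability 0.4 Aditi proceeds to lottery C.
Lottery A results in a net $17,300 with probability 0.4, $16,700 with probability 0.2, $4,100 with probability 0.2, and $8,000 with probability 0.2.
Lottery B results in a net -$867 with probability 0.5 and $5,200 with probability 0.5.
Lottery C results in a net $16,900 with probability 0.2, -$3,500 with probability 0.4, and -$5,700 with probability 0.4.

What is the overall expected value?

$5,385.30

EV(A) = 0.4 × 17300 + 0.2 × 16700 + 0.2 × 4100 + 0.2 × 8000 = 6920 + 3340 + 820 + 1600 = 12680
EV(B) = 0.5 × (-867) + 0.5 × 5200 = -433.5 + 2600 = 2166.5
EV(C) = 0.2 × 16900 + 0.4 × (-3500) + 0.4 × (-5700) = 3380 − 1400 − 2280 = -300
Overall = 0.4 × 12680 + 0.2 × 2166.5 + 0.4 × (-300) = 5072 + 433.3 − 120 = 5385.3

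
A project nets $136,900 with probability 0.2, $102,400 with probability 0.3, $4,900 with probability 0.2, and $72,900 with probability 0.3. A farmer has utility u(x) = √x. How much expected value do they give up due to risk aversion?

$10,725

E[u] = 0.2·√136900 + 0.3·√102400 + 0.2·√4900 + 0.3·√72900 = 0.2·370 + 0.3·320 + 0.2·70 + 0.3·270 = 265
CE = (265)² = 70225
Risk premium = EV − CE = 80950 − 70225 = 10725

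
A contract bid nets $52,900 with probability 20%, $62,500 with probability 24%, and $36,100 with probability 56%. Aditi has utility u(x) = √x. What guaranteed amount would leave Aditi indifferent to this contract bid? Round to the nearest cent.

$45,113.76

E[u] = 0.2·√52900 + 0.24·√62500 + 0.56·√36100 = 0.2·230 + 0.24·250 + 0.56·190 = 212.4
CE = (212.4)² = 45113.76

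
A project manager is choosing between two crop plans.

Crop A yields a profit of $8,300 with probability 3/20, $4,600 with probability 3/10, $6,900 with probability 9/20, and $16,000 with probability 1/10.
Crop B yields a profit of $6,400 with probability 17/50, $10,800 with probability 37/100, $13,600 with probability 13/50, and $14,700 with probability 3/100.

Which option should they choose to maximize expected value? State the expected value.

Crop B ($10,149)

Crop A = 3/20 × 8300 + 3/10 × 4600 + 9/20 × 6900 + 1/10 × 16000 = 1245 + 1380 + 3105 + 1600 = 7330
Crop B = 17/50 × 6400 + 37/100 × 10800 + 13/50 × 13600 + 3/100 × 14700 = 2176 + 3996 + 3536 + 441 = 10149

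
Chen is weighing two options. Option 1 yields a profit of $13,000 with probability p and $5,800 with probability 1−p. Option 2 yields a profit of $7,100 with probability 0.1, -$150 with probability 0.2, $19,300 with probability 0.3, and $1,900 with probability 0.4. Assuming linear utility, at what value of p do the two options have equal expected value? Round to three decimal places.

p = 0.199

EV(Option 2) = 0.1 × 7100 + 0.2 × (-150) + 0.3 × 19300 + 0.4 × 1900 = 710 − 30 + 5790 + 760 = 7230
p·13000 + (1−p)·5800 = 7230
7200p + 5800 = 7230
p = (7230 − 5800) / 7200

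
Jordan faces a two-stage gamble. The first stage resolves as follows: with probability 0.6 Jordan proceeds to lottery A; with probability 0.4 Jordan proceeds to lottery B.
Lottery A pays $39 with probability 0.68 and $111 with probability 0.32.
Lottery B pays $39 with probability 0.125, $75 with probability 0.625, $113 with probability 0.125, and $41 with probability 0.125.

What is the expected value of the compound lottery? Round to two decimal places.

$65.62

EV(A) = 0.68 × 39 + 0.32 × 111 = 26.52 + 35.52 = 62.04
EV(B) = 0.125 × 39 + 0.625 × 75 + 0.125 × 113 + 0.125 × 41 = 4.875 + 46.875 + 14.125 + 5.125 = 71
Overall = 0.6 × 62.04 + 0.4 × 71 = 37.224 + 28.4 = 65.624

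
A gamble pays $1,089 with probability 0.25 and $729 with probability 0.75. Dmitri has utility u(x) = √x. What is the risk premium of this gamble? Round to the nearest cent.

E[u] = 0.25·√1089 + 0.75·√729 = 0.25·33 + 0.75·27 = 28.5
CE = (28.5)² = 812.25
Risk premium = EV − CE = 819 − 812.25 = 6.75

$6.75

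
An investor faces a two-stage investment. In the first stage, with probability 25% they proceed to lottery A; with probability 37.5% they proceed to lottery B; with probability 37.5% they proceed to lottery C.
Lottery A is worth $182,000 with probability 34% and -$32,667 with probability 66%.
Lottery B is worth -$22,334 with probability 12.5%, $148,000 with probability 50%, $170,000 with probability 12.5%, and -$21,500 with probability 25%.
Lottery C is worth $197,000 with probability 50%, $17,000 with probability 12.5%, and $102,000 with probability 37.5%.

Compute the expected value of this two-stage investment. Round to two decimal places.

$94,814.29

EV(A) = 0.34 × 182000 + 0.66 × (-32667) = 61880 − 21560.22 = 40319.78
EV(B) = 0.125 × (-22334) + 0.5 × 148000 + 0.125 × 170000 + 0.25 × (-21500) = -2791.75 + 74000 + 21250 − 5375 = 87083.25
EV(C) = 0.5 × 197000 + 0.125 × 17000 + 0.375 × 102000 = 98500 + 2125 + 38250 = 138875
Overall = 0.25 × 40319.78 + 0.375 × 87083.25 + 0.375 × 138875 = 10079.945 + 32656.21875 + 52078.125 = 94814.28875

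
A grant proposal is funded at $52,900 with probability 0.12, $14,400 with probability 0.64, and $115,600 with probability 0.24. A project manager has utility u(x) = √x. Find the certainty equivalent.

$34,596

E[u] = 0.12·√52900 + 0.64·√14400 + 0.24·√115600 = 0.12·230 + 0.64·120 + 0.24·340 = 186
CE = (186)² = 34596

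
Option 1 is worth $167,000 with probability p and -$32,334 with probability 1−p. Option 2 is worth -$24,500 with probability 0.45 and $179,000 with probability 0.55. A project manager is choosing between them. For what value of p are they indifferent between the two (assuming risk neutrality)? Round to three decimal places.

EV(Option 2) = 0.45 × (-24500) + 0.55 × 179000 = -11025 + 98450 = 87425
p·167000 + (1−p)·(-32334) = 87425
199334p − 32334 = 87425
p = (87425 + 32334) / 199334

p = 0.601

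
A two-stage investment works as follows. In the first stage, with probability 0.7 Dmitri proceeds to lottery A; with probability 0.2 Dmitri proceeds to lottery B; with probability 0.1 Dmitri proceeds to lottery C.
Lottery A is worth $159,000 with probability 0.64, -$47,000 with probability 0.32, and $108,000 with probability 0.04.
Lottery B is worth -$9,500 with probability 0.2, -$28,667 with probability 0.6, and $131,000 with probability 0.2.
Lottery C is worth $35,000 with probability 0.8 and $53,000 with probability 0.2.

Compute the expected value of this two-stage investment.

$69,007.96

EV(A) = 0.64 × 159000 + 0.32 × (-47000) + 0.04 × 108000 = 101760 − 15040 + 4320 = 91040
EV(B) = 0.2 × (-9500) + 0.6 × (-28667) + 0.2 × 131000 = -1900 − 17200.2 + 26200 = 7099.8
EV(C) = 0.8 × 35000 + 0.2 × 53000 = 28000 + 10600 = 38600
Overall = 0.7 × 91040 + 0.2 × 7099.8 + 0.1 × 38600 = 63728 + 1419.96 + 3860 = 69007.96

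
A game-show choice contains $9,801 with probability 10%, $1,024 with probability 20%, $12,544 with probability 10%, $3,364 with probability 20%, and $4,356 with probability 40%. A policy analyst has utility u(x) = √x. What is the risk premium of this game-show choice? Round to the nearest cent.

$564.25

E[u] = 0.1·√9801 + 0.2·√1024 + 0.1·√12544 + 0.2·√3364 + 0.4·√4356 = 0.1·99 + 0.2·32 + 0.1·112 + 0.2·58 + 0.4·66 = 65.5
CE = (65.5)² = 4290.25
Risk premium = EV − CE = 4854.5 − 4290.25 = 564.25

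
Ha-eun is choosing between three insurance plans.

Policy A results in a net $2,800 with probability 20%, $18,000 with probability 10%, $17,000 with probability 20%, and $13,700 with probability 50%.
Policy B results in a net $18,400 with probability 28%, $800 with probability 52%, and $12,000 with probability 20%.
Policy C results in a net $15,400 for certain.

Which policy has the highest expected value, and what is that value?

Policy C ($15,400)

Policy A = 0.2 × 2800 + 0.1 × 18000 + 0.2 × 17000 + 0.5 × 13700 = 560 + 1800 + 3400 + 6850 = 12610
Policy B = 0.28 × 18400 + 0.52 × 800 + 0.2 × 12000 = 5152 + 416 + 2400 = 7968
Policy C: 15400 (certain)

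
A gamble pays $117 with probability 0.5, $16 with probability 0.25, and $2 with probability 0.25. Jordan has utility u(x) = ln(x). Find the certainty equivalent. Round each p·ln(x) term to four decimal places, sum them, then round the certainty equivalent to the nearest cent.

E[u] = 0.5·ln(117) + 0.25·ln(16) + 0.25·ln(2) = 2.3811 + 0.6931 + 0.1733 = 3.2475
CE = e^3.2475 ≈ 25.73

$25.73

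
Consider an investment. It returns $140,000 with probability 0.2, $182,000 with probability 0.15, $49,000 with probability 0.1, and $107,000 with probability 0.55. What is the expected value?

$119,050

EV = 0.2 × 140000 + 0.15 × 182000 + 0.1 × 49000 + 0.55 × 107000 = 28000 + 27300 + 4900 + 58850 = 119050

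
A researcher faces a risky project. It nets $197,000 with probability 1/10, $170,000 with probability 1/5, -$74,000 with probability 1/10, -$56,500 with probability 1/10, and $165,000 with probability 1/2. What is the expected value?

EV = 1/10 × 197000 + 1/5 × 170000 + 1/10 × (-74000) + 1/10 × (-56500) + 1/2 × 165000 = 19700 + 34000 − 7400 − 5650 + 82500 = 123150

$123,150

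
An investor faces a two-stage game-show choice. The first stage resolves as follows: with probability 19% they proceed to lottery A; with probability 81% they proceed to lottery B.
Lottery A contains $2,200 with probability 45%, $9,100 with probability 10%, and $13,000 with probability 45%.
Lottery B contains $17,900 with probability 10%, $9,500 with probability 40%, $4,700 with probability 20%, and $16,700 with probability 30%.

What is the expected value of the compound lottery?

EV(A) = 0.45 × 2200 + 0.1 × 9100 + 0.45 × 13000 = 990 + 910 + 5850 = 7750
EV(B) = 0.1 × 17900 + 0.4 × 9500 + 0.2 × 4700 + 0.3 × 16700 = 1790 + 3800 + 940 + 5010 = 11540
Overall = 0.19 × 7750 + 0.81 × 11540 = 1472.5 + 9347.4 = 10819.9

$10,819.90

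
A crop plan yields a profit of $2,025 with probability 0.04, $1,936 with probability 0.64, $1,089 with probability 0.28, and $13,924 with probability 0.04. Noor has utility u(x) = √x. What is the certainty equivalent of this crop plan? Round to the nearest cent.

E[u] = 0.04·√2025 + 0.64·√1936 + 0.28·√1089 + 0.04·√13924 = 0.04·45 + 0.64·44 + 0.28·33 + 0.04·118 = 43.92
CE = (43.92)² = 1928.9664

$1,928.97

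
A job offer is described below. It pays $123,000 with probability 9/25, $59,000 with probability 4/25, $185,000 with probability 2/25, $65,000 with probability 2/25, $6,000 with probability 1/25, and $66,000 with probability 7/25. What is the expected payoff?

$92,440

EV = 9/25 × 123000 + 4/25 × 59000 + 2/25 × 185000 + 2/25 × 65000 + 1/25 × 6000 + 7/25 × 66000 = 44280 + 9440 + 14800 + 5200 + 240 + 18480 = 92440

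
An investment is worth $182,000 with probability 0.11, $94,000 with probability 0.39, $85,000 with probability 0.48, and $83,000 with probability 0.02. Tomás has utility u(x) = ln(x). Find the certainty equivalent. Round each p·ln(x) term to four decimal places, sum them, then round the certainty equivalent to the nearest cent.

E[u] = 0.11·ln(182000) + 0.39·ln(94000) + 0.48·ln(85000) + 0.02·ln(83000) = 1.3323 + 4.4659 + 5.4482 + 0.2265 = 11.4729
CE = e^11.4729 ≈ 96076.50

$96,076.50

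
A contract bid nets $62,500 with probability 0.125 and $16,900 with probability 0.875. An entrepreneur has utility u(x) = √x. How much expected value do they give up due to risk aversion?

E[u] = 0.125·√62500 + 0.875·√16900 = 0.125·250 + 0.875·130 = 145
CE = (145)² = 21025
Risk premium = EV − CE = 22600 − 21025 = 1575

$1,575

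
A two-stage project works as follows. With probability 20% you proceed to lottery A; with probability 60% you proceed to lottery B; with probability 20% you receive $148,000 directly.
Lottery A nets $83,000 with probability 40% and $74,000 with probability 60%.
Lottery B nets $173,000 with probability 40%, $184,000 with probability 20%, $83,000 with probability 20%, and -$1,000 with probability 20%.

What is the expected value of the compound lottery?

EV(A) = 0.4 × 83000 + 0.6 × 74000 = 33200 + 44400 = 77600
EV(B) = 0.4 × 173000 + 0.2 × 184000 + 0.2 × 83000 + 0.2 × (-1000) = 69200 + 36800 + 16600 − 200 = 122400
Branch C: 148000 (certain)
Overall = 0.2 × 77600 + 0.6 × 122400 + 0.2 × 148000 = 15520 + 73440 + 29600 = 118560

$118,560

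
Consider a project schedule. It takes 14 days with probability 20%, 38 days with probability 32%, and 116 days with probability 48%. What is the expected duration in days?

70.64 days

EV = 0.2 × 14 + 0.32 × 38 + 0.48 × 116 = 2.8 + 12.16 + 55.68 = 70.64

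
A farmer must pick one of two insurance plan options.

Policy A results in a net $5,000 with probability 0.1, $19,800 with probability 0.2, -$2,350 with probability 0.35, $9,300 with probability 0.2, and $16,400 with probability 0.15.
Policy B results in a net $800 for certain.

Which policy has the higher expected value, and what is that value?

Policy A = 0.1 × 5000 + 0.2 × 19800 + 0.35 × (-2350) + 0.2 × 9300 + 0.15 × 16400 = 500 + 3960 − 822.5 + 1860 + 2460 = 7957.5
Policy B: 800 (certain)

Policy A ($7,957.50)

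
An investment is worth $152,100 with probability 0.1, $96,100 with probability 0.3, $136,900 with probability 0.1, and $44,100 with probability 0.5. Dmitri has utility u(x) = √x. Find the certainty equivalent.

$75,076

E[u] = 0.1·√152100 + 0.3·√96100 + 0.1·√136900 + 0.5·√44100 = 0.1·390 + 0.3·310 + 0.1·370 + 0.5·210 = 274
CE = (274)² = 75076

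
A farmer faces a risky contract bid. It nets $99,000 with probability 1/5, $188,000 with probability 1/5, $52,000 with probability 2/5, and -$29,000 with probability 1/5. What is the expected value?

EV = 1/5 × 99000 + 1/5 × 188000 + 2/5 × 52000 + 1/5 × (-29000) = 19800 + 37600 + 20800 − 5800 = 72400

$72,400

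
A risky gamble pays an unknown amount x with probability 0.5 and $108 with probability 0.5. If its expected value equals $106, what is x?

0.5·x + 0.5·108 = 106
0.5·x = 106 − 54 = 52
x = 52 / 0.5 = 104

x = $104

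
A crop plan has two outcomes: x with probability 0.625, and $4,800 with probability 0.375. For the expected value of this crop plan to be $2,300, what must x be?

0.625·x + 0.375·4800 = 2300
0.625·x = 2300 − 1800 = 500
x = 500 / 0.625 = 800

x = $800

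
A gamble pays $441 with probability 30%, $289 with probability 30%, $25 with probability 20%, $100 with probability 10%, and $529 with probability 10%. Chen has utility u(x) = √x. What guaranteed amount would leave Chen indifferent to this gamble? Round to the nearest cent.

E[u] = 0.3·√441 + 0.3·√289 + 0.2·√25 + 0.1·√100 + 0.1·√529 = 0.3·21 + 0.3·17 + 0.2·5 + 0.1·10 + 0.1·23 = 15.7
CE = (15.7)² = 246.49

$246.49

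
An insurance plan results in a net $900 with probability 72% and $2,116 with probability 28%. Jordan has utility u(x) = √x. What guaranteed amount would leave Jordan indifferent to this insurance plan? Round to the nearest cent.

E[u] = 0.72·√900 + 0.28·√2116 = 0.72·30 + 0.28·46 = 34.48
CE = (34.48)² = 1188.8704

$1,188.87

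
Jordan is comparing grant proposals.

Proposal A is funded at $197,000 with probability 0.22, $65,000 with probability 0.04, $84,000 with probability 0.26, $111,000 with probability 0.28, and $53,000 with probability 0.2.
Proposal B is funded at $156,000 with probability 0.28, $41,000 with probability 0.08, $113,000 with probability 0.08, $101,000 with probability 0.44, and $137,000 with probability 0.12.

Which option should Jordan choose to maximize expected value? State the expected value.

Proposal A = 0.22 × 197000 + 0.04 × 65000 + 0.26 × 84000 + 0.28 × 111000 + 0.2 × 53000 = 43340 + 2600 + 21840 + 31080 + 10600 = 109460
Proposal B = 0.28 × 156000 + 0.08 × 41000 + 0.08 × 113000 + 0.44 × 101000 + 0.12 × 137000 = 43680 + 3280 + 9040 + 44440 + 16440 = 116880

Proposal B ($116,880)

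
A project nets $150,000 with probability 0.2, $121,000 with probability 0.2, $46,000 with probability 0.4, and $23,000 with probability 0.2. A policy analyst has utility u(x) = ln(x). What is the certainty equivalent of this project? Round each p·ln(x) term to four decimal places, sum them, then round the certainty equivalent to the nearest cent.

$61,549.68

E[u] = 0.2·ln(150000) + 0.2·ln(121000) + 0.4·ln(46000) + 0.2·ln(23000) = 2.3837 + 2.3407 + 4.2946 + 2.0086 = 11.0276
CE = e^11.0276 ≈ 61549.68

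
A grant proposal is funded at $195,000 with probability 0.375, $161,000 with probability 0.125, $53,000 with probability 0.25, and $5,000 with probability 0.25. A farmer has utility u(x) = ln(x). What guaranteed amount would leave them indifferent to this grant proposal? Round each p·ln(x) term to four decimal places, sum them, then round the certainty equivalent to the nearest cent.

$55,006.13

E[u] = 0.375·ln(195000) + 0.125·ln(161000) + 0.25·ln(53000) + 0.25·ln(5000) = 4.5678 + 1.4986 + 2.7195 + 2.1293 = 10.9152
CE = e^10.9152 ≈ 55006.13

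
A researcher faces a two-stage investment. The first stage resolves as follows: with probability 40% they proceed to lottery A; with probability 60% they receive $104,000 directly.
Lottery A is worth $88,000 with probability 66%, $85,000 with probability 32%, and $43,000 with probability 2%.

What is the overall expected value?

EV(A) = 0.66 × 88000 + 0.32 × 85000 + 0.02 × 43000 = 58080 + 27200 + 860 = 86140
Branch B: 104000 (certain)
Overall = 0.4 × 86140 + 0.6 × 104000 = 34456 + 62400 = 96856

$96,856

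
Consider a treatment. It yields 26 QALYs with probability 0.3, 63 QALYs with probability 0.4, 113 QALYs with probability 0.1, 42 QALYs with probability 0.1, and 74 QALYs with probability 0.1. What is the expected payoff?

55.9 QALYs

EV = 0.3 × 26 + 0.4 × 63 + 0.1 × 113 + 0.1 × 42 + 0.1 × 74 = 7.8 + 25.2 + 11.3 + 4.2 + 7.4 = 55.9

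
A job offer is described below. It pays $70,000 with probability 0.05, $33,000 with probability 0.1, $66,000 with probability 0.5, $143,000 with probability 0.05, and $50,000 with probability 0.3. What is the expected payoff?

$61,950

EV = 0.05 × 70000 + 0.1 × 33000 + 0.5 × 66000 + 0.05 × 143000 + 0.3 × 50000 = 3500 + 3300 + 33000 + 7150 + 15000 = 61950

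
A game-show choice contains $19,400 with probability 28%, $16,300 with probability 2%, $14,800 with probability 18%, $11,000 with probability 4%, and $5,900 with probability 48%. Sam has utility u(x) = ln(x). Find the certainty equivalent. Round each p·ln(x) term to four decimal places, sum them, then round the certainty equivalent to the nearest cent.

$10,164.94

E[u] = 0.28·ln(19400) + 0.02·ln(16300) + 0.18·ln(14800) + 0.04·ln(11000) + 0.48·ln(5900) = 2.7644 + 0.1940 + 1.7284 + 0.3722 + 4.1677 = 9.2267
CE = e^9.2267 ≈ 10164.94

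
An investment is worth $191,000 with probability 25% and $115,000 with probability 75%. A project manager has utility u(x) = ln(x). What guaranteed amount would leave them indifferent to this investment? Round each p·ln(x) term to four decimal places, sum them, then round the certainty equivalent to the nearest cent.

$130,548.49

E[u] = 0.25·ln(191000) + 0.75·ln(115000) = 3.0400 + 8.7395 = 11.7795
CE = e^11.7795 ≈ 130548.49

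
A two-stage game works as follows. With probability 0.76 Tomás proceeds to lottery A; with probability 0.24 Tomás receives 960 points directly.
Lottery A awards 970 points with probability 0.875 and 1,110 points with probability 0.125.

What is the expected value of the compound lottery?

980.9 points

EV(A) = 0.875 × 970 + 0.125 × 1110 = 848.75 + 138.75 = 987.5
Branch B: 960 (certain)
Overall = 0.76 × 987.5 + 0.24 × 960 = 750.5 + 230.4 = 980.9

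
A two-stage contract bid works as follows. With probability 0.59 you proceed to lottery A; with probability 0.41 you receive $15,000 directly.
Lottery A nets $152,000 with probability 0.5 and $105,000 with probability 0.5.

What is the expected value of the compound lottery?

EV(A) = 0.5 × 152000 + 0.5 × 105000 = 76000 + 52500 = 128500
Branch B: 15000 (certain)
Overall = 0.59 × 128500 + 0.41 × 15000 = 75815 + 6150 = 81965

$81,965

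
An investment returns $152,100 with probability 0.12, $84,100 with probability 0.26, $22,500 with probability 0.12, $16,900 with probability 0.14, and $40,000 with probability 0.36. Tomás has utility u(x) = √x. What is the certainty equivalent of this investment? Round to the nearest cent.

$53,084.16

E[u] = 0.12·√152100 + 0.26·√84100 + 0.12·√22500 + 0.14·√16900 + 0.36·√40000 = 0.12·390 + 0.26·290 + 0.12·150 + 0.14·130 + 0.36·200 = 230.4
CE = (230.4)² = 53084.16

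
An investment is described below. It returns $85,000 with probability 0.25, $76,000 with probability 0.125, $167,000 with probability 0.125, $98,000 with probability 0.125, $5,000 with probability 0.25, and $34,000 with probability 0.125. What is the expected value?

EV = 0.25 × 85000 + 0.125 × 76000 + 0.125 × 167000 + 0.125 × 98000 + 0.25 × 5000 + 0.125 × 34000 = 21250 + 9500 + 20875 + 12250 + 1250 + 4250 = 69375

$69,375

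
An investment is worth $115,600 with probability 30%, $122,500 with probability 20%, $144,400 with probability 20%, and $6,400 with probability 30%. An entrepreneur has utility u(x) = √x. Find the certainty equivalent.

$73,984

E[u] = 0.3·√115600 + 0.2·√122500 + 0.2·√144400 + 0.3·√6400 = 0.3·340 + 0.2·350 + 0.2·380 + 0.3·80 = 272
CE = (272)² = 73984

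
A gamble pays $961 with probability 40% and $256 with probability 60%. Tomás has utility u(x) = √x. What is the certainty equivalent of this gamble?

E[u] = 0.4·√961 + 0.6·√256 = 0.4·31 + 0.6·16 = 22
CE = (22)² = 484

$484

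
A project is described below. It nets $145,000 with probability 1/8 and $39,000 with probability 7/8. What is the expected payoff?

EV = 1/8 × 145000 + 7/8 × 39000 = 18125 + 34125 = 52250

$52,250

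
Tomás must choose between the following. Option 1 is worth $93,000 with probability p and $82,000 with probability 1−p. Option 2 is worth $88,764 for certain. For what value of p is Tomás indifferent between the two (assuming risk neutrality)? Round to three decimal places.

p = 0.615

p·93000 + (1−p)·82000 = 88764
11000p + 82000 = 88764
p = (88764 − 82000) / 11000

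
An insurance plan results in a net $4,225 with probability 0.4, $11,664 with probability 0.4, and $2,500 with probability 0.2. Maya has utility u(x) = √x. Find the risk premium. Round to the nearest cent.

$582.96

E[u] = 0.4·√4225 + 0.4·√11664 + 0.2·√2500 = 0.4·65 + 0.4·108 + 0.2·50 = 79.2
CE = (79.2)² = 6272.64
Risk premium = EV − CE = 6855.6 − 6272.64 = 582.96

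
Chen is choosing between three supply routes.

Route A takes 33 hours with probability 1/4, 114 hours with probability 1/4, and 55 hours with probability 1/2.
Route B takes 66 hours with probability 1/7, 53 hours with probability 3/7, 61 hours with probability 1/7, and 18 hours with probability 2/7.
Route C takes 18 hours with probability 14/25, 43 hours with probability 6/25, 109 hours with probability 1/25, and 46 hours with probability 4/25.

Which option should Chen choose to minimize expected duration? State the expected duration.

Route A = 1/4 × 33 + 1/4 × 114 + 1/2 × 55 = 8.25 + 28.5 + 27.5 = 64.25
Route B = 1/7 × 66 + 3/7 × 53 + 1/7 × 61 + 2/7 × 18 = 9.4286 + 22.7143 + 8.7143 + 5.1429 = 46
Route C = 14/25 × 18 + 6/25 × 43 + 1/25 × 109 + 4/25 × 46 = 10.08 + 10.32 + 4.36 + 7.36 = 32.12

Route C (32.12 hours)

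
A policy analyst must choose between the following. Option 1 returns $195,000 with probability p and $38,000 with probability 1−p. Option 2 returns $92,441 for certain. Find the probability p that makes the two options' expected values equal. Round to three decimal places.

p·195000 + (1−p)·38000 = 92441
157000p + 38000 = 92441
p = (92441 − 38000) / 157000

p = 0.347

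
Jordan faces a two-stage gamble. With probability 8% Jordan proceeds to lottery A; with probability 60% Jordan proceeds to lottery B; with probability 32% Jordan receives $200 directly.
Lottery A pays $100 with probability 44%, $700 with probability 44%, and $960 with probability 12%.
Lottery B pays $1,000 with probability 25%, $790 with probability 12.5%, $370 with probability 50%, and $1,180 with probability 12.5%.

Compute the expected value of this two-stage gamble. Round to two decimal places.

$510.13

EV(A) = 0.44 × 100 + 0.44 × 700 + 0.12 × 960 = 44 + 308 + 115.2 = 467.2
EV(B) = 0.25 × 1000 + 0.125 × 790 + 0.5 × 370 + 0.125 × 1180 = 250 + 98.75 + 185 + 147.5 = 681.25
Branch C: 200 (certain)
Overall = 0.08 × 467.2 + 0.6 × 681.25 + 0.32 × 200 = 37.376 + 408.75 + 64 = 510.126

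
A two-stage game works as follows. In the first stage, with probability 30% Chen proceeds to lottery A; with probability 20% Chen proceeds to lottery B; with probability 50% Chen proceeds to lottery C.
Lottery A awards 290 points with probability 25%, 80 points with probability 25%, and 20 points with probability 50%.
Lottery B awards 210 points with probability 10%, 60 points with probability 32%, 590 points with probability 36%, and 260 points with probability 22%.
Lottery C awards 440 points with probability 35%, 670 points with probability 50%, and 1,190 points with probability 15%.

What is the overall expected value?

EV(A) = 0.25 × 290 + 0.25 × 80 + 0.5 × 20 = 72.5 + 20 + 10 = 102.5
EV(B) = 0.1 × 210 + 0.32 × 60 + 0.36 × 590 + 0.22 × 260 = 21 + 19.2 + 212.4 + 57.2 = 309.8
EV(C) = 0.35 × 440 + 0.5 × 670 + 0.15 × 1190 = 154 + 335 + 178.5 = 667.5
Overall = 0.3 × 102.5 + 0.2 × 309.8 + 0.5 × 667.5 = 30.75 + 61.96 + 333.75 = 426.46

426.46 points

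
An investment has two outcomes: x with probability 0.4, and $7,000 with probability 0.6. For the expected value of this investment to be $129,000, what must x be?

x = $312,000

0.4·x + 0.6·7000 = 129000
0.4·x = 129000 − 4200 = 124800
x = 124800 / 0.4 = 312000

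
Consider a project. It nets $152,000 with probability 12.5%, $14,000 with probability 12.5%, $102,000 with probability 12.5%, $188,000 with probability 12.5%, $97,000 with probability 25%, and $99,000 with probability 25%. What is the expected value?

$106,000

EV = 0.125 × 152000 + 0.125 × 14000 + 0.125 × 102000 + 0.125 × 188000 + 0.25 × 97000 + 0.25 × 99000 = 19000 + 1750 + 12750 + 23500 + 24250 + 24750 = 106000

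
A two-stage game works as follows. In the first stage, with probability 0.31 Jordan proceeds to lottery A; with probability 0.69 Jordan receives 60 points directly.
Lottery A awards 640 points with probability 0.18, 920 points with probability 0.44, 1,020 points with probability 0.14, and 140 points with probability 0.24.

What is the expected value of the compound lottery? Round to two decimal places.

EV(A) = 0.18 × 640 + 0.44 × 920 + 0.14 × 1020 + 0.24 × 140 = 115.2 + 404.8 + 142.8 + 33.6 = 696.4
Branch B: 60 (certain)
Overall = 0.31 × 696.4 + 0.69 × 60 = 215.884 + 41.4 = 257.284

257.28 points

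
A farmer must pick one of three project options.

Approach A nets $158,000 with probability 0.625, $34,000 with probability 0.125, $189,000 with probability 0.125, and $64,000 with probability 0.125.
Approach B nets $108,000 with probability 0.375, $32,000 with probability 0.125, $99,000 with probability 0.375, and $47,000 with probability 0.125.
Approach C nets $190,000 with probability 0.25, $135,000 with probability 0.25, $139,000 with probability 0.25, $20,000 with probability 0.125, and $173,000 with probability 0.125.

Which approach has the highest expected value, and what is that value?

Approach A = 0.625 × 158000 + 0.125 × 34000 + 0.125 × 189000 + 0.125 × 64000 = 98750 + 4250 + 23625 + 8000 = 134625
Approach B = 0.375 × 108000 + 0.125 × 32000 + 0.375 × 99000 + 0.125 × 47000 = 40500 + 4000 + 37125 + 5875 = 87500
Approach C = 0.25 × 190000 + 0.25 × 135000 + 0.25 × 139000 + 0.125 × 20000 + 0.125 × 173000 = 47500 + 33750 + 34750 + 2500 + 21625 = 140125

Approach C ($140,125)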